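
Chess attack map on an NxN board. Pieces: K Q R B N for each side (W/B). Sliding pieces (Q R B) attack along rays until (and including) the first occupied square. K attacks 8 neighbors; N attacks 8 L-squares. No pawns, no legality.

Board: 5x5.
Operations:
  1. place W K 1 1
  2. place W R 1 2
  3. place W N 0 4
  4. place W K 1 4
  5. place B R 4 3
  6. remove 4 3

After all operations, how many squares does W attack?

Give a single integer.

Op 1: place WK@(1,1)
Op 2: place WR@(1,2)
Op 3: place WN@(0,4)
Op 4: place WK@(1,4)
Op 5: place BR@(4,3)
Op 6: remove (4,3)
Per-piece attacks for W:
  WN@(0,4): attacks (1,2) (2,3)
  WK@(1,1): attacks (1,2) (1,0) (2,1) (0,1) (2,2) (2,0) (0,2) (0,0)
  WR@(1,2): attacks (1,3) (1,4) (1,1) (2,2) (3,2) (4,2) (0,2) [ray(0,1) blocked at (1,4); ray(0,-1) blocked at (1,1)]
  WK@(1,4): attacks (1,3) (2,4) (0,4) (2,3) (0,3)
Union (17 distinct): (0,0) (0,1) (0,2) (0,3) (0,4) (1,0) (1,1) (1,2) (1,3) (1,4) (2,0) (2,1) (2,2) (2,3) (2,4) (3,2) (4,2)

Answer: 17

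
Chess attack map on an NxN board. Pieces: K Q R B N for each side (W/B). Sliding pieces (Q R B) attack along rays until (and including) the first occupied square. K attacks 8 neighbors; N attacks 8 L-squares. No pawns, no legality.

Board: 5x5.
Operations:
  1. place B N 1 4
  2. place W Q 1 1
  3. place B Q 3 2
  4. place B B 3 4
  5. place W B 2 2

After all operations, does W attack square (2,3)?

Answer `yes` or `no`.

Answer: no

Derivation:
Op 1: place BN@(1,4)
Op 2: place WQ@(1,1)
Op 3: place BQ@(3,2)
Op 4: place BB@(3,4)
Op 5: place WB@(2,2)
Per-piece attacks for W:
  WQ@(1,1): attacks (1,2) (1,3) (1,4) (1,0) (2,1) (3,1) (4,1) (0,1) (2,2) (2,0) (0,2) (0,0) [ray(0,1) blocked at (1,4); ray(1,1) blocked at (2,2)]
  WB@(2,2): attacks (3,3) (4,4) (3,1) (4,0) (1,3) (0,4) (1,1) [ray(-1,-1) blocked at (1,1)]
W attacks (2,3): no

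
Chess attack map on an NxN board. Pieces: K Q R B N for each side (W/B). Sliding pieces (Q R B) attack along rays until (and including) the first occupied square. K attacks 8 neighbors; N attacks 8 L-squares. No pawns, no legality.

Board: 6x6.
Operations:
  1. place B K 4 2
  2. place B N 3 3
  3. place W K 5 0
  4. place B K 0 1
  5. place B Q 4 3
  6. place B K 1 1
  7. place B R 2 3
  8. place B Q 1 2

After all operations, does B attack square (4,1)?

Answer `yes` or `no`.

Op 1: place BK@(4,2)
Op 2: place BN@(3,3)
Op 3: place WK@(5,0)
Op 4: place BK@(0,1)
Op 5: place BQ@(4,3)
Op 6: place BK@(1,1)
Op 7: place BR@(2,3)
Op 8: place BQ@(1,2)
Per-piece attacks for B:
  BK@(0,1): attacks (0,2) (0,0) (1,1) (1,2) (1,0)
  BK@(1,1): attacks (1,2) (1,0) (2,1) (0,1) (2,2) (2,0) (0,2) (0,0)
  BQ@(1,2): attacks (1,3) (1,4) (1,5) (1,1) (2,2) (3,2) (4,2) (0,2) (2,3) (2,1) (3,0) (0,3) (0,1) [ray(0,-1) blocked at (1,1); ray(1,0) blocked at (4,2); ray(1,1) blocked at (2,3); ray(-1,-1) blocked at (0,1)]
  BR@(2,3): attacks (2,4) (2,5) (2,2) (2,1) (2,0) (3,3) (1,3) (0,3) [ray(1,0) blocked at (3,3)]
  BN@(3,3): attacks (4,5) (5,4) (2,5) (1,4) (4,1) (5,2) (2,1) (1,2)
  BK@(4,2): attacks (4,3) (4,1) (5,2) (3,2) (5,3) (5,1) (3,3) (3,1)
  BQ@(4,3): attacks (4,4) (4,5) (4,2) (5,3) (3,3) (5,4) (5,2) (3,4) (2,5) (3,2) (2,1) (1,0) [ray(0,-1) blocked at (4,2); ray(-1,0) blocked at (3,3)]
B attacks (4,1): yes

Answer: yes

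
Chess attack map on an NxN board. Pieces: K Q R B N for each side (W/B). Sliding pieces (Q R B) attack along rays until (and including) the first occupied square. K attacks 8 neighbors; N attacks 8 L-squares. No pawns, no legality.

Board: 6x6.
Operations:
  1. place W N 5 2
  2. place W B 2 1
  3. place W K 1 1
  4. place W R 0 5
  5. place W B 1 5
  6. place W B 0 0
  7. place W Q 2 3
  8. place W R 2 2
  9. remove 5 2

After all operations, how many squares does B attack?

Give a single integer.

Op 1: place WN@(5,2)
Op 2: place WB@(2,1)
Op 3: place WK@(1,1)
Op 4: place WR@(0,5)
Op 5: place WB@(1,5)
Op 6: place WB@(0,0)
Op 7: place WQ@(2,3)
Op 8: place WR@(2,2)
Op 9: remove (5,2)
Per-piece attacks for B:
Union (0 distinct): (none)

Answer: 0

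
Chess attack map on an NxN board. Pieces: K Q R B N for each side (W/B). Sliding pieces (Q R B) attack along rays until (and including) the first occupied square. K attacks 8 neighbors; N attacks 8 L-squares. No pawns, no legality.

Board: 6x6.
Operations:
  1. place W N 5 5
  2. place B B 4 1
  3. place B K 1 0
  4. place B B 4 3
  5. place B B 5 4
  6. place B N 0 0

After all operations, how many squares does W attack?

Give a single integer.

Op 1: place WN@(5,5)
Op 2: place BB@(4,1)
Op 3: place BK@(1,0)
Op 4: place BB@(4,3)
Op 5: place BB@(5,4)
Op 6: place BN@(0,0)
Per-piece attacks for W:
  WN@(5,5): attacks (4,3) (3,4)
Union (2 distinct): (3,4) (4,3)

Answer: 2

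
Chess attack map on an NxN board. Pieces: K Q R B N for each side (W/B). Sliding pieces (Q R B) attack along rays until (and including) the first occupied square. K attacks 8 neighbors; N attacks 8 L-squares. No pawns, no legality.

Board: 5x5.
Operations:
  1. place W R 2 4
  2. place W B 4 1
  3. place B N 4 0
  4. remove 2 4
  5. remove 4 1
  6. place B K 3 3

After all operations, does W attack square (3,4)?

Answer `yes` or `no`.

Op 1: place WR@(2,4)
Op 2: place WB@(4,1)
Op 3: place BN@(4,0)
Op 4: remove (2,4)
Op 5: remove (4,1)
Op 6: place BK@(3,3)
Per-piece attacks for W:
W attacks (3,4): no

Answer: no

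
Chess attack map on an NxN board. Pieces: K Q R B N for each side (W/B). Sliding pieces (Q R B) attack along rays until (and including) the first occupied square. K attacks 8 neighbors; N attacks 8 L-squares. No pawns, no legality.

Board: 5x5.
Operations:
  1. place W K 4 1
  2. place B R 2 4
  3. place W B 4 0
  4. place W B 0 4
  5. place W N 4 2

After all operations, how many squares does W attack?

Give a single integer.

Op 1: place WK@(4,1)
Op 2: place BR@(2,4)
Op 3: place WB@(4,0)
Op 4: place WB@(0,4)
Op 5: place WN@(4,2)
Per-piece attacks for W:
  WB@(0,4): attacks (1,3) (2,2) (3,1) (4,0) [ray(1,-1) blocked at (4,0)]
  WB@(4,0): attacks (3,1) (2,2) (1,3) (0,4) [ray(-1,1) blocked at (0,4)]
  WK@(4,1): attacks (4,2) (4,0) (3,1) (3,2) (3,0)
  WN@(4,2): attacks (3,4) (2,3) (3,0) (2,1)
Union (11 distinct): (0,4) (1,3) (2,1) (2,2) (2,3) (3,0) (3,1) (3,2) (3,4) (4,0) (4,2)

Answer: 11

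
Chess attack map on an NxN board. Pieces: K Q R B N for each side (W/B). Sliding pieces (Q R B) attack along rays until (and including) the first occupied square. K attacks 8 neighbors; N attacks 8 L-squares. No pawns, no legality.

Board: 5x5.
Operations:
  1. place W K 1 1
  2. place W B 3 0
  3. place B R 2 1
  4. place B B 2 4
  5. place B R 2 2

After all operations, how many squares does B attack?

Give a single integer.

Op 1: place WK@(1,1)
Op 2: place WB@(3,0)
Op 3: place BR@(2,1)
Op 4: place BB@(2,4)
Op 5: place BR@(2,2)
Per-piece attacks for B:
  BR@(2,1): attacks (2,2) (2,0) (3,1) (4,1) (1,1) [ray(0,1) blocked at (2,2); ray(-1,0) blocked at (1,1)]
  BR@(2,2): attacks (2,3) (2,4) (2,1) (3,2) (4,2) (1,2) (0,2) [ray(0,1) blocked at (2,4); ray(0,-1) blocked at (2,1)]
  BB@(2,4): attacks (3,3) (4,2) (1,3) (0,2)
Union (14 distinct): (0,2) (1,1) (1,2) (1,3) (2,0) (2,1) (2,2) (2,3) (2,4) (3,1) (3,2) (3,3) (4,1) (4,2)

Answer: 14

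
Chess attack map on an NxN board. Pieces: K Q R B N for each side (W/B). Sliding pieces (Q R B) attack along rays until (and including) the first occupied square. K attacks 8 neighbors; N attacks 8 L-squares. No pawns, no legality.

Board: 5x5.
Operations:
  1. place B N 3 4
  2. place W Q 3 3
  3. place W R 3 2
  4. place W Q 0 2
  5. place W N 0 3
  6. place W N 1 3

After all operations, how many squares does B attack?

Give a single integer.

Op 1: place BN@(3,4)
Op 2: place WQ@(3,3)
Op 3: place WR@(3,2)
Op 4: place WQ@(0,2)
Op 5: place WN@(0,3)
Op 6: place WN@(1,3)
Per-piece attacks for B:
  BN@(3,4): attacks (4,2) (2,2) (1,3)
Union (3 distinct): (1,3) (2,2) (4,2)

Answer: 3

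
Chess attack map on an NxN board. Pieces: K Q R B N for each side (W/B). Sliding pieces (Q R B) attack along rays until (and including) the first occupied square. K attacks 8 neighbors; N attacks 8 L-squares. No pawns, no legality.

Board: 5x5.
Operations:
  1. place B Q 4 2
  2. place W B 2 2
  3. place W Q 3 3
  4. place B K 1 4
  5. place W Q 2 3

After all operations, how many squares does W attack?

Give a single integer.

Op 1: place BQ@(4,2)
Op 2: place WB@(2,2)
Op 3: place WQ@(3,3)
Op 4: place BK@(1,4)
Op 5: place WQ@(2,3)
Per-piece attacks for W:
  WB@(2,2): attacks (3,3) (3,1) (4,0) (1,3) (0,4) (1,1) (0,0) [ray(1,1) blocked at (3,3)]
  WQ@(2,3): attacks (2,4) (2,2) (3,3) (1,3) (0,3) (3,4) (3,2) (4,1) (1,4) (1,2) (0,1) [ray(0,-1) blocked at (2,2); ray(1,0) blocked at (3,3); ray(-1,1) blocked at (1,4)]
  WQ@(3,3): attacks (3,4) (3,2) (3,1) (3,0) (4,3) (2,3) (4,4) (4,2) (2,4) (2,2) [ray(-1,0) blocked at (2,3); ray(1,-1) blocked at (4,2); ray(-1,-1) blocked at (2,2)]
Union (21 distinct): (0,0) (0,1) (0,3) (0,4) (1,1) (1,2) (1,3) (1,4) (2,2) (2,3) (2,4) (3,0) (3,1) (3,2) (3,3) (3,4) (4,0) (4,1) (4,2) (4,3) (4,4)

Answer: 21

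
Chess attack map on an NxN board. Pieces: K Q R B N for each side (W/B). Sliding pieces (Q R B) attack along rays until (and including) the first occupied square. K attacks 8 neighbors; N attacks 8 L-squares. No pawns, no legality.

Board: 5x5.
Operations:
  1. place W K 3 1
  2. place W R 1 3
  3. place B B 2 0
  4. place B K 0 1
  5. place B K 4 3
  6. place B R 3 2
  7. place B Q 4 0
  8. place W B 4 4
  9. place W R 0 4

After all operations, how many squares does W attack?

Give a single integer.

Answer: 22

Derivation:
Op 1: place WK@(3,1)
Op 2: place WR@(1,3)
Op 3: place BB@(2,0)
Op 4: place BK@(0,1)
Op 5: place BK@(4,3)
Op 6: place BR@(3,2)
Op 7: place BQ@(4,0)
Op 8: place WB@(4,4)
Op 9: place WR@(0,4)
Per-piece attacks for W:
  WR@(0,4): attacks (0,3) (0,2) (0,1) (1,4) (2,4) (3,4) (4,4) [ray(0,-1) blocked at (0,1); ray(1,0) blocked at (4,4)]
  WR@(1,3): attacks (1,4) (1,2) (1,1) (1,0) (2,3) (3,3) (4,3) (0,3) [ray(1,0) blocked at (4,3)]
  WK@(3,1): attacks (3,2) (3,0) (4,1) (2,1) (4,2) (4,0) (2,2) (2,0)
  WB@(4,4): attacks (3,3) (2,2) (1,1) (0,0)
Union (22 distinct): (0,0) (0,1) (0,2) (0,3) (1,0) (1,1) (1,2) (1,4) (2,0) (2,1) (2,2) (2,3) (2,4) (3,0) (3,2) (3,3) (3,4) (4,0) (4,1) (4,2) (4,3) (4,4)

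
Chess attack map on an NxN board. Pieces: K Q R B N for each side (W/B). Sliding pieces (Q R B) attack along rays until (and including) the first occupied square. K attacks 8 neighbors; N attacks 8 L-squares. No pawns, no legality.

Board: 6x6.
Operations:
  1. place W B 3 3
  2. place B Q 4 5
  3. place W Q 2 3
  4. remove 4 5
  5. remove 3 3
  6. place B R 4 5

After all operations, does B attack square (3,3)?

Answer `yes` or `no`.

Op 1: place WB@(3,3)
Op 2: place BQ@(4,5)
Op 3: place WQ@(2,3)
Op 4: remove (4,5)
Op 5: remove (3,3)
Op 6: place BR@(4,5)
Per-piece attacks for B:
  BR@(4,5): attacks (4,4) (4,3) (4,2) (4,1) (4,0) (5,5) (3,5) (2,5) (1,5) (0,5)
B attacks (3,3): no

Answer: no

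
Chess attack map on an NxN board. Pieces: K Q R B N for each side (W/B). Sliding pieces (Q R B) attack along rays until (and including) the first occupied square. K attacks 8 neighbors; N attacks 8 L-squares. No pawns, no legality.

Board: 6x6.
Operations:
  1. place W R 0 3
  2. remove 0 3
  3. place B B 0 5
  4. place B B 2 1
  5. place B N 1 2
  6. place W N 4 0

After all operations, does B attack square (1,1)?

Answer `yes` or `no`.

Answer: no

Derivation:
Op 1: place WR@(0,3)
Op 2: remove (0,3)
Op 3: place BB@(0,5)
Op 4: place BB@(2,1)
Op 5: place BN@(1,2)
Op 6: place WN@(4,0)
Per-piece attacks for B:
  BB@(0,5): attacks (1,4) (2,3) (3,2) (4,1) (5,0)
  BN@(1,2): attacks (2,4) (3,3) (0,4) (2,0) (3,1) (0,0)
  BB@(2,1): attacks (3,2) (4,3) (5,4) (3,0) (1,2) (1,0) [ray(-1,1) blocked at (1,2)]
B attacks (1,1): no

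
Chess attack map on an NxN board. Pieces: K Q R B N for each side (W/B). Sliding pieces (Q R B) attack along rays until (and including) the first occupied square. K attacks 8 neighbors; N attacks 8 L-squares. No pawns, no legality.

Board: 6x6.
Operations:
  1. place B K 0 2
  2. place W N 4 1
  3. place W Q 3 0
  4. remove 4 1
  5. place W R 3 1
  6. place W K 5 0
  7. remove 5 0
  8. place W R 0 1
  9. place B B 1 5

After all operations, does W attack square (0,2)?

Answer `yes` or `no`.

Op 1: place BK@(0,2)
Op 2: place WN@(4,1)
Op 3: place WQ@(3,0)
Op 4: remove (4,1)
Op 5: place WR@(3,1)
Op 6: place WK@(5,0)
Op 7: remove (5,0)
Op 8: place WR@(0,1)
Op 9: place BB@(1,5)
Per-piece attacks for W:
  WR@(0,1): attacks (0,2) (0,0) (1,1) (2,1) (3,1) [ray(0,1) blocked at (0,2); ray(1,0) blocked at (3,1)]
  WQ@(3,0): attacks (3,1) (4,0) (5,0) (2,0) (1,0) (0,0) (4,1) (5,2) (2,1) (1,2) (0,3) [ray(0,1) blocked at (3,1)]
  WR@(3,1): attacks (3,2) (3,3) (3,4) (3,5) (3,0) (4,1) (5,1) (2,1) (1,1) (0,1) [ray(0,-1) blocked at (3,0); ray(-1,0) blocked at (0,1)]
W attacks (0,2): yes

Answer: yes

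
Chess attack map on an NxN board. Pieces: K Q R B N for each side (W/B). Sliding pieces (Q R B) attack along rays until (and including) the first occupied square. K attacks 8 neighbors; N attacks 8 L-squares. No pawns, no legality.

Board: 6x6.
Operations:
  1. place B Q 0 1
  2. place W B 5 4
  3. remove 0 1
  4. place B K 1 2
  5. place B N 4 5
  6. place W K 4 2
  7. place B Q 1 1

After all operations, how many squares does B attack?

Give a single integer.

Answer: 20

Derivation:
Op 1: place BQ@(0,1)
Op 2: place WB@(5,4)
Op 3: remove (0,1)
Op 4: place BK@(1,2)
Op 5: place BN@(4,5)
Op 6: place WK@(4,2)
Op 7: place BQ@(1,1)
Per-piece attacks for B:
  BQ@(1,1): attacks (1,2) (1,0) (2,1) (3,1) (4,1) (5,1) (0,1) (2,2) (3,3) (4,4) (5,5) (2,0) (0,2) (0,0) [ray(0,1) blocked at (1,2)]
  BK@(1,2): attacks (1,3) (1,1) (2,2) (0,2) (2,3) (2,1) (0,3) (0,1)
  BN@(4,5): attacks (5,3) (3,3) (2,4)
Union (20 distinct): (0,0) (0,1) (0,2) (0,3) (1,0) (1,1) (1,2) (1,3) (2,0) (2,1) (2,2) (2,3) (2,4) (3,1) (3,3) (4,1) (4,4) (5,1) (5,3) (5,5)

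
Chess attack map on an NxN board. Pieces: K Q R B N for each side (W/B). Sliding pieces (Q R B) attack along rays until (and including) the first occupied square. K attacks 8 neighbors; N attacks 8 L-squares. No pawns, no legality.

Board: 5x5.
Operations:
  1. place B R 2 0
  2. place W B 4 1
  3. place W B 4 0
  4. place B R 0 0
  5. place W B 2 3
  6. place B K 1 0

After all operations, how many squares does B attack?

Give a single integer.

Op 1: place BR@(2,0)
Op 2: place WB@(4,1)
Op 3: place WB@(4,0)
Op 4: place BR@(0,0)
Op 5: place WB@(2,3)
Op 6: place BK@(1,0)
Per-piece attacks for B:
  BR@(0,0): attacks (0,1) (0,2) (0,3) (0,4) (1,0) [ray(1,0) blocked at (1,0)]
  BK@(1,0): attacks (1,1) (2,0) (0,0) (2,1) (0,1)
  BR@(2,0): attacks (2,1) (2,2) (2,3) (3,0) (4,0) (1,0) [ray(0,1) blocked at (2,3); ray(1,0) blocked at (4,0); ray(-1,0) blocked at (1,0)]
Union (13 distinct): (0,0) (0,1) (0,2) (0,3) (0,4) (1,0) (1,1) (2,0) (2,1) (2,2) (2,3) (3,0) (4,0)

Answer: 13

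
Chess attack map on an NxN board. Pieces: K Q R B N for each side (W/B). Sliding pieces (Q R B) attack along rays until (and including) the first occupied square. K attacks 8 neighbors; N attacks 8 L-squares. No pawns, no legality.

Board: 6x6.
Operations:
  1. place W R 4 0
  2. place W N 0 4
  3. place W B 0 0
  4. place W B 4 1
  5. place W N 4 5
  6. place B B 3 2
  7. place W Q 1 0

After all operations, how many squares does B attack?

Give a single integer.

Answer: 8

Derivation:
Op 1: place WR@(4,0)
Op 2: place WN@(0,4)
Op 3: place WB@(0,0)
Op 4: place WB@(4,1)
Op 5: place WN@(4,5)
Op 6: place BB@(3,2)
Op 7: place WQ@(1,0)
Per-piece attacks for B:
  BB@(3,2): attacks (4,3) (5,4) (4,1) (2,3) (1,4) (0,5) (2,1) (1,0) [ray(1,-1) blocked at (4,1); ray(-1,-1) blocked at (1,0)]
Union (8 distinct): (0,5) (1,0) (1,4) (2,1) (2,3) (4,1) (4,3) (5,4)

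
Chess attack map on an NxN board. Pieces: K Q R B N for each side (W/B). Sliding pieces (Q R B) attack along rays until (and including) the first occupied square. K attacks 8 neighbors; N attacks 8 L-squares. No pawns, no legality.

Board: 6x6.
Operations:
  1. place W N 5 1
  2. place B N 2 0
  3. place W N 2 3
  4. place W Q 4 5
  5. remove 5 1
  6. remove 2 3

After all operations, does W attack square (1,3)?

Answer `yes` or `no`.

Answer: no

Derivation:
Op 1: place WN@(5,1)
Op 2: place BN@(2,0)
Op 3: place WN@(2,3)
Op 4: place WQ@(4,5)
Op 5: remove (5,1)
Op 6: remove (2,3)
Per-piece attacks for W:
  WQ@(4,5): attacks (4,4) (4,3) (4,2) (4,1) (4,0) (5,5) (3,5) (2,5) (1,5) (0,5) (5,4) (3,4) (2,3) (1,2) (0,1)
W attacks (1,3): no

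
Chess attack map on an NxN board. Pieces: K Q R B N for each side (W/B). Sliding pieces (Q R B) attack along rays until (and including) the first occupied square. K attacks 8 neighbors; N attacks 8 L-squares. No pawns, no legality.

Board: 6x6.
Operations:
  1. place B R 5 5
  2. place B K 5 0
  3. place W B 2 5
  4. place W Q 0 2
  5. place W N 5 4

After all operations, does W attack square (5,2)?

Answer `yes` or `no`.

Op 1: place BR@(5,5)
Op 2: place BK@(5,0)
Op 3: place WB@(2,5)
Op 4: place WQ@(0,2)
Op 5: place WN@(5,4)
Per-piece attacks for W:
  WQ@(0,2): attacks (0,3) (0,4) (0,5) (0,1) (0,0) (1,2) (2,2) (3,2) (4,2) (5,2) (1,3) (2,4) (3,5) (1,1) (2,0)
  WB@(2,5): attacks (3,4) (4,3) (5,2) (1,4) (0,3)
  WN@(5,4): attacks (3,5) (4,2) (3,3)
W attacks (5,2): yes

Answer: yes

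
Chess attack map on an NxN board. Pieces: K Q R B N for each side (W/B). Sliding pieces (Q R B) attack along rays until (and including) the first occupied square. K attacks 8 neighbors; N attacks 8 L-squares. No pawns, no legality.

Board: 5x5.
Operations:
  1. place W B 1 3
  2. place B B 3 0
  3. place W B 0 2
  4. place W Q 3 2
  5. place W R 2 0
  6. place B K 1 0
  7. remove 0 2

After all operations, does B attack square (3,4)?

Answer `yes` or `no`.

Op 1: place WB@(1,3)
Op 2: place BB@(3,0)
Op 3: place WB@(0,2)
Op 4: place WQ@(3,2)
Op 5: place WR@(2,0)
Op 6: place BK@(1,0)
Op 7: remove (0,2)
Per-piece attacks for B:
  BK@(1,0): attacks (1,1) (2,0) (0,0) (2,1) (0,1)
  BB@(3,0): attacks (4,1) (2,1) (1,2) (0,3)
B attacks (3,4): no

Answer: no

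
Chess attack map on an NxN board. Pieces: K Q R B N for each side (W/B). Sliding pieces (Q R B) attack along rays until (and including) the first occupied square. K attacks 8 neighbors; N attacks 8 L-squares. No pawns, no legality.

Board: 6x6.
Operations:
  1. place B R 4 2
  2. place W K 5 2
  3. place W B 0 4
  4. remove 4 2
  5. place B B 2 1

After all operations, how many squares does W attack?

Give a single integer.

Op 1: place BR@(4,2)
Op 2: place WK@(5,2)
Op 3: place WB@(0,4)
Op 4: remove (4,2)
Op 5: place BB@(2,1)
Per-piece attacks for W:
  WB@(0,4): attacks (1,5) (1,3) (2,2) (3,1) (4,0)
  WK@(5,2): attacks (5,3) (5,1) (4,2) (4,3) (4,1)
Union (10 distinct): (1,3) (1,5) (2,2) (3,1) (4,0) (4,1) (4,2) (4,3) (5,1) (5,3)

Answer: 10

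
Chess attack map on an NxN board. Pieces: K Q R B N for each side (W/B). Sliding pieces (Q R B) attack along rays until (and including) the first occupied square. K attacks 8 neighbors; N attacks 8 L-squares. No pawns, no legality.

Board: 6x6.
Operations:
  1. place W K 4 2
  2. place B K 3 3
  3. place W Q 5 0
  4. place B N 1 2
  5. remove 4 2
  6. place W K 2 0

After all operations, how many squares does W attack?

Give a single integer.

Op 1: place WK@(4,2)
Op 2: place BK@(3,3)
Op 3: place WQ@(5,0)
Op 4: place BN@(1,2)
Op 5: remove (4,2)
Op 6: place WK@(2,0)
Per-piece attacks for W:
  WK@(2,0): attacks (2,1) (3,0) (1,0) (3,1) (1,1)
  WQ@(5,0): attacks (5,1) (5,2) (5,3) (5,4) (5,5) (4,0) (3,0) (2,0) (4,1) (3,2) (2,3) (1,4) (0,5) [ray(-1,0) blocked at (2,0)]
Union (17 distinct): (0,5) (1,0) (1,1) (1,4) (2,0) (2,1) (2,3) (3,0) (3,1) (3,2) (4,0) (4,1) (5,1) (5,2) (5,3) (5,4) (5,5)

Answer: 17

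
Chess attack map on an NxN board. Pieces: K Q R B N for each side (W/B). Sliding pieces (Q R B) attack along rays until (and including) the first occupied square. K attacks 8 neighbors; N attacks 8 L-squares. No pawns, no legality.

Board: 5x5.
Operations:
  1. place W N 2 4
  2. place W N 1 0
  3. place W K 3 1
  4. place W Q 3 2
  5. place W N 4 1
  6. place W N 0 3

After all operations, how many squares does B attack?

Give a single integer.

Op 1: place WN@(2,4)
Op 2: place WN@(1,0)
Op 3: place WK@(3,1)
Op 4: place WQ@(3,2)
Op 5: place WN@(4,1)
Op 6: place WN@(0,3)
Per-piece attacks for B:
Union (0 distinct): (none)

Answer: 0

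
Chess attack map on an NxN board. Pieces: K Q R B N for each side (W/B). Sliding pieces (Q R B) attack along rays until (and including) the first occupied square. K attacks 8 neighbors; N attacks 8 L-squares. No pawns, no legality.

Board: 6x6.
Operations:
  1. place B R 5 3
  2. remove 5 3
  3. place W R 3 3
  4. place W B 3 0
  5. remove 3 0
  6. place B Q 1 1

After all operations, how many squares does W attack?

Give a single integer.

Answer: 10

Derivation:
Op 1: place BR@(5,3)
Op 2: remove (5,3)
Op 3: place WR@(3,3)
Op 4: place WB@(3,0)
Op 5: remove (3,0)
Op 6: place BQ@(1,1)
Per-piece attacks for W:
  WR@(3,3): attacks (3,4) (3,5) (3,2) (3,1) (3,0) (4,3) (5,3) (2,3) (1,3) (0,3)
Union (10 distinct): (0,3) (1,3) (2,3) (3,0) (3,1) (3,2) (3,4) (3,5) (4,3) (5,3)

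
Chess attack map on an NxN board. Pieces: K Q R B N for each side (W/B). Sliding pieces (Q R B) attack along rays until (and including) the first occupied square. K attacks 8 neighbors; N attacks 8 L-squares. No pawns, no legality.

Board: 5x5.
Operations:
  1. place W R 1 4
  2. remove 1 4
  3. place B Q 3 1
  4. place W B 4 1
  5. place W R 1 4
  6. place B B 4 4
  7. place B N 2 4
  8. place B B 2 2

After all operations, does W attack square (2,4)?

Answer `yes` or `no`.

Op 1: place WR@(1,4)
Op 2: remove (1,4)
Op 3: place BQ@(3,1)
Op 4: place WB@(4,1)
Op 5: place WR@(1,4)
Op 6: place BB@(4,4)
Op 7: place BN@(2,4)
Op 8: place BB@(2,2)
Per-piece attacks for W:
  WR@(1,4): attacks (1,3) (1,2) (1,1) (1,0) (2,4) (0,4) [ray(1,0) blocked at (2,4)]
  WB@(4,1): attacks (3,2) (2,3) (1,4) (3,0) [ray(-1,1) blocked at (1,4)]
W attacks (2,4): yes

Answer: yes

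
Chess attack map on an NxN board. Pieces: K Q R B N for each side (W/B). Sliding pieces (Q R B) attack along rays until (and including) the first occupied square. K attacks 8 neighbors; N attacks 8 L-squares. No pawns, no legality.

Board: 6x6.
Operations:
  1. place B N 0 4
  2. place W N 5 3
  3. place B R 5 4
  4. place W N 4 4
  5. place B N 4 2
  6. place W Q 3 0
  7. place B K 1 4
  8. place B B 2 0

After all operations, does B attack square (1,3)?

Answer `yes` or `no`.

Answer: yes

Derivation:
Op 1: place BN@(0,4)
Op 2: place WN@(5,3)
Op 3: place BR@(5,4)
Op 4: place WN@(4,4)
Op 5: place BN@(4,2)
Op 6: place WQ@(3,0)
Op 7: place BK@(1,4)
Op 8: place BB@(2,0)
Per-piece attacks for B:
  BN@(0,4): attacks (2,5) (1,2) (2,3)
  BK@(1,4): attacks (1,5) (1,3) (2,4) (0,4) (2,5) (2,3) (0,5) (0,3)
  BB@(2,0): attacks (3,1) (4,2) (1,1) (0,2) [ray(1,1) blocked at (4,2)]
  BN@(4,2): attacks (5,4) (3,4) (2,3) (5,0) (3,0) (2,1)
  BR@(5,4): attacks (5,5) (5,3) (4,4) [ray(0,-1) blocked at (5,3); ray(-1,0) blocked at (4,4)]
B attacks (1,3): yes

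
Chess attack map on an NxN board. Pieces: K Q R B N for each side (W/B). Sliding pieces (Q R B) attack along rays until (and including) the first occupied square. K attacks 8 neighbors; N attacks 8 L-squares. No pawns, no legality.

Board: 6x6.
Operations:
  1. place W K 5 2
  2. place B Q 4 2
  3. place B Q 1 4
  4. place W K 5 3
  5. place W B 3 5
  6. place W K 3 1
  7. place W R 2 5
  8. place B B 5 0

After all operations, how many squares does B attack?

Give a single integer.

Op 1: place WK@(5,2)
Op 2: place BQ@(4,2)
Op 3: place BQ@(1,4)
Op 4: place WK@(5,3)
Op 5: place WB@(3,5)
Op 6: place WK@(3,1)
Op 7: place WR@(2,5)
Op 8: place BB@(5,0)
Per-piece attacks for B:
  BQ@(1,4): attacks (1,5) (1,3) (1,2) (1,1) (1,0) (2,4) (3,4) (4,4) (5,4) (0,4) (2,5) (2,3) (3,2) (4,1) (5,0) (0,5) (0,3) [ray(1,1) blocked at (2,5); ray(1,-1) blocked at (5,0)]
  BQ@(4,2): attacks (4,3) (4,4) (4,5) (4,1) (4,0) (5,2) (3,2) (2,2) (1,2) (0,2) (5,3) (5,1) (3,3) (2,4) (1,5) (3,1) [ray(1,0) blocked at (5,2); ray(1,1) blocked at (5,3); ray(-1,-1) blocked at (3,1)]
  BB@(5,0): attacks (4,1) (3,2) (2,3) (1,4) [ray(-1,1) blocked at (1,4)]
Union (28 distinct): (0,2) (0,3) (0,4) (0,5) (1,0) (1,1) (1,2) (1,3) (1,4) (1,5) (2,2) (2,3) (2,4) (2,5) (3,1) (3,2) (3,3) (3,4) (4,0) (4,1) (4,3) (4,4) (4,5) (5,0) (5,1) (5,2) (5,3) (5,4)

Answer: 28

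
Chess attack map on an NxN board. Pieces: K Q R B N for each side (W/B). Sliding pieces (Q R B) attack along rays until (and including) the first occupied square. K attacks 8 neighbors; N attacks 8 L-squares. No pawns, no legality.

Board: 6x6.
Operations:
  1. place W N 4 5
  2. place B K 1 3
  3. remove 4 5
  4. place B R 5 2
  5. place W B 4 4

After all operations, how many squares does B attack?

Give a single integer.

Answer: 15

Derivation:
Op 1: place WN@(4,5)
Op 2: place BK@(1,3)
Op 3: remove (4,5)
Op 4: place BR@(5,2)
Op 5: place WB@(4,4)
Per-piece attacks for B:
  BK@(1,3): attacks (1,4) (1,2) (2,3) (0,3) (2,4) (2,2) (0,4) (0,2)
  BR@(5,2): attacks (5,3) (5,4) (5,5) (5,1) (5,0) (4,2) (3,2) (2,2) (1,2) (0,2)
Union (15 distinct): (0,2) (0,3) (0,4) (1,2) (1,4) (2,2) (2,3) (2,4) (3,2) (4,2) (5,0) (5,1) (5,3) (5,4) (5,5)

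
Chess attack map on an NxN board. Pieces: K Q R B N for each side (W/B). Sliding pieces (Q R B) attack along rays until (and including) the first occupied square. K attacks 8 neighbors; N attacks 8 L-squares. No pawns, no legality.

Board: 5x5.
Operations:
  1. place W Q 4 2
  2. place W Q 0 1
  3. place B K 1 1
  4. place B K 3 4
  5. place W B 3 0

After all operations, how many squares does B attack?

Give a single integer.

Op 1: place WQ@(4,2)
Op 2: place WQ@(0,1)
Op 3: place BK@(1,1)
Op 4: place BK@(3,4)
Op 5: place WB@(3,0)
Per-piece attacks for B:
  BK@(1,1): attacks (1,2) (1,0) (2,1) (0,1) (2,2) (2,0) (0,2) (0,0)
  BK@(3,4): attacks (3,3) (4,4) (2,4) (4,3) (2,3)
Union (13 distinct): (0,0) (0,1) (0,2) (1,0) (1,2) (2,0) (2,1) (2,2) (2,3) (2,4) (3,3) (4,3) (4,4)

Answer: 13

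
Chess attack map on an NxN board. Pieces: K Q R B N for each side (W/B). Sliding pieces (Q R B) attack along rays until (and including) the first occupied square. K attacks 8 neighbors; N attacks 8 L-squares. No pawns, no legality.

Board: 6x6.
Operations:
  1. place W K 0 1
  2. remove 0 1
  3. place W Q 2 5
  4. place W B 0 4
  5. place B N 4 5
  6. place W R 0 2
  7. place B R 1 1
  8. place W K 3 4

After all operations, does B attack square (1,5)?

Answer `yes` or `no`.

Answer: yes

Derivation:
Op 1: place WK@(0,1)
Op 2: remove (0,1)
Op 3: place WQ@(2,5)
Op 4: place WB@(0,4)
Op 5: place BN@(4,5)
Op 6: place WR@(0,2)
Op 7: place BR@(1,1)
Op 8: place WK@(3,4)
Per-piece attacks for B:
  BR@(1,1): attacks (1,2) (1,3) (1,4) (1,5) (1,0) (2,1) (3,1) (4,1) (5,1) (0,1)
  BN@(4,5): attacks (5,3) (3,3) (2,4)
B attacks (1,5): yes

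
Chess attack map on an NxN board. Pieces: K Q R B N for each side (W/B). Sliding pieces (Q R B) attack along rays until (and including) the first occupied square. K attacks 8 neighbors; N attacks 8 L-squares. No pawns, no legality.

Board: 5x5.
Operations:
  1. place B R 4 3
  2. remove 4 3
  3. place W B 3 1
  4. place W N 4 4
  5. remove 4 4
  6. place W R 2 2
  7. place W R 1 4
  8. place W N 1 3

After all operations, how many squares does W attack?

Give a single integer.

Op 1: place BR@(4,3)
Op 2: remove (4,3)
Op 3: place WB@(3,1)
Op 4: place WN@(4,4)
Op 5: remove (4,4)
Op 6: place WR@(2,2)
Op 7: place WR@(1,4)
Op 8: place WN@(1,3)
Per-piece attacks for W:
  WN@(1,3): attacks (3,4) (2,1) (3,2) (0,1)
  WR@(1,4): attacks (1,3) (2,4) (3,4) (4,4) (0,4) [ray(0,-1) blocked at (1,3)]
  WR@(2,2): attacks (2,3) (2,4) (2,1) (2,0) (3,2) (4,2) (1,2) (0,2)
  WB@(3,1): attacks (4,2) (4,0) (2,2) (2,0) [ray(-1,1) blocked at (2,2)]
Union (15 distinct): (0,1) (0,2) (0,4) (1,2) (1,3) (2,0) (2,1) (2,2) (2,3) (2,4) (3,2) (3,4) (4,0) (4,2) (4,4)

Answer: 15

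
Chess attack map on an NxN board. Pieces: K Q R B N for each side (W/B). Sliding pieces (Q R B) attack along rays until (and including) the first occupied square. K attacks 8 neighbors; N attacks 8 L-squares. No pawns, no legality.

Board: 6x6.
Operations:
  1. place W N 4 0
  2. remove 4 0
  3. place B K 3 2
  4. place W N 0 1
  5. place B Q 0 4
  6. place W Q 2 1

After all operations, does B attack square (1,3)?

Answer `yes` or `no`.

Op 1: place WN@(4,0)
Op 2: remove (4,0)
Op 3: place BK@(3,2)
Op 4: place WN@(0,1)
Op 5: place BQ@(0,4)
Op 6: place WQ@(2,1)
Per-piece attacks for B:
  BQ@(0,4): attacks (0,5) (0,3) (0,2) (0,1) (1,4) (2,4) (3,4) (4,4) (5,4) (1,5) (1,3) (2,2) (3,1) (4,0) [ray(0,-1) blocked at (0,1)]
  BK@(3,2): attacks (3,3) (3,1) (4,2) (2,2) (4,3) (4,1) (2,3) (2,1)
B attacks (1,3): yes

Answer: yes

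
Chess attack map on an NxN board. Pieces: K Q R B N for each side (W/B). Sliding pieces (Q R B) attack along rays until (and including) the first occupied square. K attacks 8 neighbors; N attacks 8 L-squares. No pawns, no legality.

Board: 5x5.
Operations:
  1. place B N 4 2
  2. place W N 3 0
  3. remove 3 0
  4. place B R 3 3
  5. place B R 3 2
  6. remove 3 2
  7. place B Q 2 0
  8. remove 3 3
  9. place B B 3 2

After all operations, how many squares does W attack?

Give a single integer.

Answer: 0

Derivation:
Op 1: place BN@(4,2)
Op 2: place WN@(3,0)
Op 3: remove (3,0)
Op 4: place BR@(3,3)
Op 5: place BR@(3,2)
Op 6: remove (3,2)
Op 7: place BQ@(2,0)
Op 8: remove (3,3)
Op 9: place BB@(3,2)
Per-piece attacks for W:
Union (0 distinct): (none)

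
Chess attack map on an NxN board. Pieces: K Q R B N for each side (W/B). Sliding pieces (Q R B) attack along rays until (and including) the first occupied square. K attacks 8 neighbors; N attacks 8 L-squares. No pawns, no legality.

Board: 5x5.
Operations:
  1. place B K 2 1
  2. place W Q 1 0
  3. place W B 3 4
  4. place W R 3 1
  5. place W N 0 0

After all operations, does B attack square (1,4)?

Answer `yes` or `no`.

Op 1: place BK@(2,1)
Op 2: place WQ@(1,0)
Op 3: place WB@(3,4)
Op 4: place WR@(3,1)
Op 5: place WN@(0,0)
Per-piece attacks for B:
  BK@(2,1): attacks (2,2) (2,0) (3,1) (1,1) (3,2) (3,0) (1,2) (1,0)
B attacks (1,4): no

Answer: no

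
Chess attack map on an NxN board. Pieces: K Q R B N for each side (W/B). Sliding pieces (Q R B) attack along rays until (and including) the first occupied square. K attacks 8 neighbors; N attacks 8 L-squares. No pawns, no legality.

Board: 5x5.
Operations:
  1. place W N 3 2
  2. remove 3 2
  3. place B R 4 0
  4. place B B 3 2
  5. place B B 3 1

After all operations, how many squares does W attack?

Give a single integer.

Answer: 0

Derivation:
Op 1: place WN@(3,2)
Op 2: remove (3,2)
Op 3: place BR@(4,0)
Op 4: place BB@(3,2)
Op 5: place BB@(3,1)
Per-piece attacks for W:
Union (0 distinct): (none)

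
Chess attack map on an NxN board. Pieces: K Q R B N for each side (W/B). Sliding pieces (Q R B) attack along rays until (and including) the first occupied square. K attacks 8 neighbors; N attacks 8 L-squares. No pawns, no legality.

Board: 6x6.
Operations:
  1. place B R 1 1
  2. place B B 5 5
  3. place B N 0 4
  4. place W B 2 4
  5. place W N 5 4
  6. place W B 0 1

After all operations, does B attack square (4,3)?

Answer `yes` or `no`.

Op 1: place BR@(1,1)
Op 2: place BB@(5,5)
Op 3: place BN@(0,4)
Op 4: place WB@(2,4)
Op 5: place WN@(5,4)
Op 6: place WB@(0,1)
Per-piece attacks for B:
  BN@(0,4): attacks (2,5) (1,2) (2,3)
  BR@(1,1): attacks (1,2) (1,3) (1,4) (1,5) (1,0) (2,1) (3,1) (4,1) (5,1) (0,1) [ray(-1,0) blocked at (0,1)]
  BB@(5,5): attacks (4,4) (3,3) (2,2) (1,1) [ray(-1,-1) blocked at (1,1)]
B attacks (4,3): no

Answer: no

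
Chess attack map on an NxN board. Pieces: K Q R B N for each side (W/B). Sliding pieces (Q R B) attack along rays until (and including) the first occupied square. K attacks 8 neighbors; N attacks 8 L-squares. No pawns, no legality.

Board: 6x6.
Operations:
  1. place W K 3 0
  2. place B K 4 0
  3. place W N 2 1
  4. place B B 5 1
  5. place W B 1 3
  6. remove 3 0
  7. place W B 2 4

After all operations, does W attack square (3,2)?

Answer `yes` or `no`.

Op 1: place WK@(3,0)
Op 2: place BK@(4,0)
Op 3: place WN@(2,1)
Op 4: place BB@(5,1)
Op 5: place WB@(1,3)
Op 6: remove (3,0)
Op 7: place WB@(2,4)
Per-piece attacks for W:
  WB@(1,3): attacks (2,4) (2,2) (3,1) (4,0) (0,4) (0,2) [ray(1,1) blocked at (2,4); ray(1,-1) blocked at (4,0)]
  WN@(2,1): attacks (3,3) (4,2) (1,3) (0,2) (4,0) (0,0)
  WB@(2,4): attacks (3,5) (3,3) (4,2) (5,1) (1,5) (1,3) [ray(1,-1) blocked at (5,1); ray(-1,-1) blocked at (1,3)]
W attacks (3,2): no

Answer: no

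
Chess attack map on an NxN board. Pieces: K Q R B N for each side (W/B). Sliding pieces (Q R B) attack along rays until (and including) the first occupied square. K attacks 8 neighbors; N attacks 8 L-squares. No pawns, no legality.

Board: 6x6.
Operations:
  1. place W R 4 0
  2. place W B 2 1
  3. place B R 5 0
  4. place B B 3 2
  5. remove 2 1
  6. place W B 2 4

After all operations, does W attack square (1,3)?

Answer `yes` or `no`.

Op 1: place WR@(4,0)
Op 2: place WB@(2,1)
Op 3: place BR@(5,0)
Op 4: place BB@(3,2)
Op 5: remove (2,1)
Op 6: place WB@(2,4)
Per-piece attacks for W:
  WB@(2,4): attacks (3,5) (3,3) (4,2) (5,1) (1,5) (1,3) (0,2)
  WR@(4,0): attacks (4,1) (4,2) (4,3) (4,4) (4,5) (5,0) (3,0) (2,0) (1,0) (0,0) [ray(1,0) blocked at (5,0)]
W attacks (1,3): yes

Answer: yes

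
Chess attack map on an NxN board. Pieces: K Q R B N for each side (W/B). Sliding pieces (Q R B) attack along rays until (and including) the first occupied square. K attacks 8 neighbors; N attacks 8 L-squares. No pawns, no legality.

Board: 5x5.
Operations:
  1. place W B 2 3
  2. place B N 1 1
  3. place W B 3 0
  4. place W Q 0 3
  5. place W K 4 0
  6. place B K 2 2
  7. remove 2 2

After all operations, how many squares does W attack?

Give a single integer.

Answer: 15

Derivation:
Op 1: place WB@(2,3)
Op 2: place BN@(1,1)
Op 3: place WB@(3,0)
Op 4: place WQ@(0,3)
Op 5: place WK@(4,0)
Op 6: place BK@(2,2)
Op 7: remove (2,2)
Per-piece attacks for W:
  WQ@(0,3): attacks (0,4) (0,2) (0,1) (0,0) (1,3) (2,3) (1,4) (1,2) (2,1) (3,0) [ray(1,0) blocked at (2,3); ray(1,-1) blocked at (3,0)]
  WB@(2,3): attacks (3,4) (3,2) (4,1) (1,4) (1,2) (0,1)
  WB@(3,0): attacks (4,1) (2,1) (1,2) (0,3) [ray(-1,1) blocked at (0,3)]
  WK@(4,0): attacks (4,1) (3,0) (3,1)
Union (15 distinct): (0,0) (0,1) (0,2) (0,3) (0,4) (1,2) (1,3) (1,4) (2,1) (2,3) (3,0) (3,1) (3,2) (3,4) (4,1)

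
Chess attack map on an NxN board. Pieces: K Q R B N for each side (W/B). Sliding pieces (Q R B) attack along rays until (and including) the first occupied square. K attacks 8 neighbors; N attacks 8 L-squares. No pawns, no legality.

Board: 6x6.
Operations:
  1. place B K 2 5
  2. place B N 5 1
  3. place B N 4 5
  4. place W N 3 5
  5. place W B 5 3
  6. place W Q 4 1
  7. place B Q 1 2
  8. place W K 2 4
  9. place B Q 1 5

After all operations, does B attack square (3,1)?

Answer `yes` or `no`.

Answer: no

Derivation:
Op 1: place BK@(2,5)
Op 2: place BN@(5,1)
Op 3: place BN@(4,5)
Op 4: place WN@(3,5)
Op 5: place WB@(5,3)
Op 6: place WQ@(4,1)
Op 7: place BQ@(1,2)
Op 8: place WK@(2,4)
Op 9: place BQ@(1,5)
Per-piece attacks for B:
  BQ@(1,2): attacks (1,3) (1,4) (1,5) (1,1) (1,0) (2,2) (3,2) (4,2) (5,2) (0,2) (2,3) (3,4) (4,5) (2,1) (3,0) (0,3) (0,1) [ray(0,1) blocked at (1,5); ray(1,1) blocked at (4,5)]
  BQ@(1,5): attacks (1,4) (1,3) (1,2) (2,5) (0,5) (2,4) (0,4) [ray(0,-1) blocked at (1,2); ray(1,0) blocked at (2,5); ray(1,-1) blocked at (2,4)]
  BK@(2,5): attacks (2,4) (3,5) (1,5) (3,4) (1,4)
  BN@(4,5): attacks (5,3) (3,3) (2,4)
  BN@(5,1): attacks (4,3) (3,2) (3,0)
B attacks (3,1): no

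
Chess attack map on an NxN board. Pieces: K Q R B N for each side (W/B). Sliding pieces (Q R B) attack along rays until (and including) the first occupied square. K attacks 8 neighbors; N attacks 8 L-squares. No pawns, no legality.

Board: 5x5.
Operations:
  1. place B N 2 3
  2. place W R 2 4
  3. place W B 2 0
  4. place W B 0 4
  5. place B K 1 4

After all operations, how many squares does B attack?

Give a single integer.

Answer: 10

Derivation:
Op 1: place BN@(2,3)
Op 2: place WR@(2,4)
Op 3: place WB@(2,0)
Op 4: place WB@(0,4)
Op 5: place BK@(1,4)
Per-piece attacks for B:
  BK@(1,4): attacks (1,3) (2,4) (0,4) (2,3) (0,3)
  BN@(2,3): attacks (4,4) (0,4) (3,1) (4,2) (1,1) (0,2)
Union (10 distinct): (0,2) (0,3) (0,4) (1,1) (1,3) (2,3) (2,4) (3,1) (4,2) (4,4)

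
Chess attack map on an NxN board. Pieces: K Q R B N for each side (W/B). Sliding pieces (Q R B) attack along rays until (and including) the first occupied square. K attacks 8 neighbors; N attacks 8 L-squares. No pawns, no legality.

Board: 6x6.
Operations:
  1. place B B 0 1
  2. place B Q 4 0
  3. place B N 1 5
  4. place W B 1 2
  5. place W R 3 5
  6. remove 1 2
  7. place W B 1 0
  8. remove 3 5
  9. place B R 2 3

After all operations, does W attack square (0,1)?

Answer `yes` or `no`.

Op 1: place BB@(0,1)
Op 2: place BQ@(4,0)
Op 3: place BN@(1,5)
Op 4: place WB@(1,2)
Op 5: place WR@(3,5)
Op 6: remove (1,2)
Op 7: place WB@(1,0)
Op 8: remove (3,5)
Op 9: place BR@(2,3)
Per-piece attacks for W:
  WB@(1,0): attacks (2,1) (3,2) (4,3) (5,4) (0,1) [ray(-1,1) blocked at (0,1)]
W attacks (0,1): yes

Answer: yes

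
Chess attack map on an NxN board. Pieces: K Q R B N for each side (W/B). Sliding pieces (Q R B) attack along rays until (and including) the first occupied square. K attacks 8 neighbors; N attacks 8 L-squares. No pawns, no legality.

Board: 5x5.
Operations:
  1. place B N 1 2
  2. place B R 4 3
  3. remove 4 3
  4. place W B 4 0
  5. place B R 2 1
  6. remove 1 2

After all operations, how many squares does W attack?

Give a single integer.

Answer: 4

Derivation:
Op 1: place BN@(1,2)
Op 2: place BR@(4,3)
Op 3: remove (4,3)
Op 4: place WB@(4,0)
Op 5: place BR@(2,1)
Op 6: remove (1,2)
Per-piece attacks for W:
  WB@(4,0): attacks (3,1) (2,2) (1,3) (0,4)
Union (4 distinct): (0,4) (1,3) (2,2) (3,1)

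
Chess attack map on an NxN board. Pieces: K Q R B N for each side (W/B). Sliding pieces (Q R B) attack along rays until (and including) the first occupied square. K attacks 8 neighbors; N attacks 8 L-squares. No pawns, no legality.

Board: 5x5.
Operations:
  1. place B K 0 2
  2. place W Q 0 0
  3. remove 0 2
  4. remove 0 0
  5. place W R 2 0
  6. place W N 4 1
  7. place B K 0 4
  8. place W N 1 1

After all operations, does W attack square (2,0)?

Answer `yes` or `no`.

Answer: yes

Derivation:
Op 1: place BK@(0,2)
Op 2: place WQ@(0,0)
Op 3: remove (0,2)
Op 4: remove (0,0)
Op 5: place WR@(2,0)
Op 6: place WN@(4,1)
Op 7: place BK@(0,4)
Op 8: place WN@(1,1)
Per-piece attacks for W:
  WN@(1,1): attacks (2,3) (3,2) (0,3) (3,0)
  WR@(2,0): attacks (2,1) (2,2) (2,3) (2,4) (3,0) (4,0) (1,0) (0,0)
  WN@(4,1): attacks (3,3) (2,2) (2,0)
W attacks (2,0): yes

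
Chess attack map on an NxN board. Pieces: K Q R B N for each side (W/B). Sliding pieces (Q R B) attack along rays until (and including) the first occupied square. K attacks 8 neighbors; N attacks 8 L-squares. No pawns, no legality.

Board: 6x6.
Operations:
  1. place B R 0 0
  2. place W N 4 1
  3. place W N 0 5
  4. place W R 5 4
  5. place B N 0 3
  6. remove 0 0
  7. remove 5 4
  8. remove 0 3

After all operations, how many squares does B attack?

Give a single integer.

Answer: 0

Derivation:
Op 1: place BR@(0,0)
Op 2: place WN@(4,1)
Op 3: place WN@(0,5)
Op 4: place WR@(5,4)
Op 5: place BN@(0,3)
Op 6: remove (0,0)
Op 7: remove (5,4)
Op 8: remove (0,3)
Per-piece attacks for B:
Union (0 distinct): (none)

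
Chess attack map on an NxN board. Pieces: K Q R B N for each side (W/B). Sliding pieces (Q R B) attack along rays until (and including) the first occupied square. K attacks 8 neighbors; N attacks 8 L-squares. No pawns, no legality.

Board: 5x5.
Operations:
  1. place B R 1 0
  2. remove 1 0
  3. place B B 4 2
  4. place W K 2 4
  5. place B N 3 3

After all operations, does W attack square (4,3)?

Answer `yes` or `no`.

Op 1: place BR@(1,0)
Op 2: remove (1,0)
Op 3: place BB@(4,2)
Op 4: place WK@(2,4)
Op 5: place BN@(3,3)
Per-piece attacks for W:
  WK@(2,4): attacks (2,3) (3,4) (1,4) (3,3) (1,3)
W attacks (4,3): no

Answer: no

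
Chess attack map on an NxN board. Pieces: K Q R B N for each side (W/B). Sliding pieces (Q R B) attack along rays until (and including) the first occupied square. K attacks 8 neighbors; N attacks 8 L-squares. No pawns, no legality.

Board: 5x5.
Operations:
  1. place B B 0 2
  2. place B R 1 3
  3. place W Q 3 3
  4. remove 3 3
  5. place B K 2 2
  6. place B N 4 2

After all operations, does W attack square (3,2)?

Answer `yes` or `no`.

Op 1: place BB@(0,2)
Op 2: place BR@(1,3)
Op 3: place WQ@(3,3)
Op 4: remove (3,3)
Op 5: place BK@(2,2)
Op 6: place BN@(4,2)
Per-piece attacks for W:
W attacks (3,2): no

Answer: no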